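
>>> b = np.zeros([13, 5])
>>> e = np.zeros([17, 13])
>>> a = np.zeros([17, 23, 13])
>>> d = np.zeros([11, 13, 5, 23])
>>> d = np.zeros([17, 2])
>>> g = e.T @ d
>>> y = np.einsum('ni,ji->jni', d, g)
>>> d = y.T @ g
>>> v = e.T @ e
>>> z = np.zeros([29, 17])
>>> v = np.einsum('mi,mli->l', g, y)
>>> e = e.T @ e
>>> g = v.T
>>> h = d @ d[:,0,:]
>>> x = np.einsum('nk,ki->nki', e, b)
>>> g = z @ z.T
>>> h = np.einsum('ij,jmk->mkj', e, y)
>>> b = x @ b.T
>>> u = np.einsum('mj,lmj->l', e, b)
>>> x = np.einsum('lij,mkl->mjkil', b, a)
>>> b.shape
(13, 13, 13)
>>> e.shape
(13, 13)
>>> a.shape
(17, 23, 13)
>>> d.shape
(2, 17, 2)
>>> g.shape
(29, 29)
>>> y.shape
(13, 17, 2)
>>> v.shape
(17,)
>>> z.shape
(29, 17)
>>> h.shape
(17, 2, 13)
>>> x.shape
(17, 13, 23, 13, 13)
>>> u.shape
(13,)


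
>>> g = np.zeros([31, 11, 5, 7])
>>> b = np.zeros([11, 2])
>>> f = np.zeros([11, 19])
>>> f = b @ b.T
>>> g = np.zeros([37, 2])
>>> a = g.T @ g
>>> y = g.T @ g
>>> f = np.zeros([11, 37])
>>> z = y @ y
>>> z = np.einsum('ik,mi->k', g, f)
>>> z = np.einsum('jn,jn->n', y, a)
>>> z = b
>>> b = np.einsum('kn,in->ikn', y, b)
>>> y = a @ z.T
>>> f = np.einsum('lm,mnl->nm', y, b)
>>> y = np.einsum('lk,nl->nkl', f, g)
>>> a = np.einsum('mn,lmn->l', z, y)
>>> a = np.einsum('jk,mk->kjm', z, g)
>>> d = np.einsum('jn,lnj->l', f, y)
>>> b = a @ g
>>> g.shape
(37, 2)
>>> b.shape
(2, 11, 2)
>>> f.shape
(2, 11)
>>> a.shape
(2, 11, 37)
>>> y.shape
(37, 11, 2)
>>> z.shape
(11, 2)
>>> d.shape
(37,)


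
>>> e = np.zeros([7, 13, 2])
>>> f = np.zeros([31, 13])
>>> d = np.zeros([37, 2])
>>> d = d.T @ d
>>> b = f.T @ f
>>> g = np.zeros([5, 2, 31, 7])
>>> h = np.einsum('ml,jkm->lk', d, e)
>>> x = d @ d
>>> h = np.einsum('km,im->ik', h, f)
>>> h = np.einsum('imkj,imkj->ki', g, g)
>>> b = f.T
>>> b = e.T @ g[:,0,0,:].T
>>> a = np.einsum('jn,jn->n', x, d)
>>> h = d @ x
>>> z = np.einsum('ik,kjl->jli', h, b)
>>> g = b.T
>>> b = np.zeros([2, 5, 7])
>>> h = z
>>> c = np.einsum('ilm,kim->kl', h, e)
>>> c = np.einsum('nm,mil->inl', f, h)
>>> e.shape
(7, 13, 2)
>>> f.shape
(31, 13)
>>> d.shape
(2, 2)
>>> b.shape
(2, 5, 7)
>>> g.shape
(5, 13, 2)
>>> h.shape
(13, 5, 2)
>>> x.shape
(2, 2)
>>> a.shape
(2,)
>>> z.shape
(13, 5, 2)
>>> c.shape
(5, 31, 2)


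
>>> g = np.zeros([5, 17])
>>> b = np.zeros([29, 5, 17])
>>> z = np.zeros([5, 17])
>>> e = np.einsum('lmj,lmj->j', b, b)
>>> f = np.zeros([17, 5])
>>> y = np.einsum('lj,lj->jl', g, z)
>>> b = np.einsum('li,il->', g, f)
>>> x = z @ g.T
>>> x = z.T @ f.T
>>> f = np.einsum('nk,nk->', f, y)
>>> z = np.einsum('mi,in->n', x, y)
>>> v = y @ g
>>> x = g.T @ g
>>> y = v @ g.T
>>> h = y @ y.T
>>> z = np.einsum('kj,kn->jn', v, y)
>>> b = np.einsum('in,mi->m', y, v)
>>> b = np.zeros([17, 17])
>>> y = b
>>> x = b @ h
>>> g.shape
(5, 17)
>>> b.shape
(17, 17)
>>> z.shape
(17, 5)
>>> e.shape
(17,)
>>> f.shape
()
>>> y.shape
(17, 17)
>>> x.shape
(17, 17)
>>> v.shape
(17, 17)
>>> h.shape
(17, 17)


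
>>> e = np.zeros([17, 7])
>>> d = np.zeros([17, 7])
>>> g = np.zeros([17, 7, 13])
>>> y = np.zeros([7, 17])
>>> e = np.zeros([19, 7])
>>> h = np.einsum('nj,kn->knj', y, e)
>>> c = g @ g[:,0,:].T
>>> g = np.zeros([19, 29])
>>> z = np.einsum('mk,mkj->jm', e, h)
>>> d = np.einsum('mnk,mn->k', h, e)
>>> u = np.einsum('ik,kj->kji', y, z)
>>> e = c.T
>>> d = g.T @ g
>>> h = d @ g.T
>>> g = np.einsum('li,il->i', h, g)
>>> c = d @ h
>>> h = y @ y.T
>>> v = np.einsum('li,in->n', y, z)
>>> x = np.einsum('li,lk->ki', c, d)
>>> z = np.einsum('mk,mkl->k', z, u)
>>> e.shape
(17, 7, 17)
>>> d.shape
(29, 29)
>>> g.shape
(19,)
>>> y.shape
(7, 17)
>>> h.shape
(7, 7)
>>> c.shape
(29, 19)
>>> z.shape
(19,)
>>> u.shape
(17, 19, 7)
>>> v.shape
(19,)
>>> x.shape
(29, 19)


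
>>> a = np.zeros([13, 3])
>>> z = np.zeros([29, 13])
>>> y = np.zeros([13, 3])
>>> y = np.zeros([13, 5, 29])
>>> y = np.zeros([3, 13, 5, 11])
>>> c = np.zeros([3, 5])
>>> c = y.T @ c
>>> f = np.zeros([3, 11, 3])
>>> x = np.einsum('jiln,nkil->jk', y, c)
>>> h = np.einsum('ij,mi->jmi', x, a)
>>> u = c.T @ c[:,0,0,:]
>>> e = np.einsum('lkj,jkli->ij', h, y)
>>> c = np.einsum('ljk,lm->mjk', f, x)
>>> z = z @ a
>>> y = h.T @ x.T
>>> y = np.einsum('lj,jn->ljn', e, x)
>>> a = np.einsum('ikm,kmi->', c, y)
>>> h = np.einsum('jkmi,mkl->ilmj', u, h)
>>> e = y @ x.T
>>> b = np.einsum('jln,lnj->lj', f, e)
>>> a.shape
()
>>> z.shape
(29, 3)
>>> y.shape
(11, 3, 5)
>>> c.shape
(5, 11, 3)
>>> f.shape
(3, 11, 3)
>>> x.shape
(3, 5)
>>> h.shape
(5, 3, 5, 5)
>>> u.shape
(5, 13, 5, 5)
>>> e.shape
(11, 3, 3)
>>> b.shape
(11, 3)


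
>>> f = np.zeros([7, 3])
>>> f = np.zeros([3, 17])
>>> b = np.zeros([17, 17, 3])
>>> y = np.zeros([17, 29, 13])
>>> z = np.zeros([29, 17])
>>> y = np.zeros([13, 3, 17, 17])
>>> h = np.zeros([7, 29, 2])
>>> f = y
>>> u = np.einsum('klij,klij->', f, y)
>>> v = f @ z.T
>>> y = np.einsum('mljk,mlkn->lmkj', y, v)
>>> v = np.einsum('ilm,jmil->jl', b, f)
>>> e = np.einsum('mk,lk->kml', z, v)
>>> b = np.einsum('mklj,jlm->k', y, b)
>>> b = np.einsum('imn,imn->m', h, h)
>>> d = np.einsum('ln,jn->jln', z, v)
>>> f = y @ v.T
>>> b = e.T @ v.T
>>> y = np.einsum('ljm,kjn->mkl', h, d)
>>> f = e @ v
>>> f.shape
(17, 29, 17)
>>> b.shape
(13, 29, 13)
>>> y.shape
(2, 13, 7)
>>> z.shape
(29, 17)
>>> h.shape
(7, 29, 2)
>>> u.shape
()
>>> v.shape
(13, 17)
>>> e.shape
(17, 29, 13)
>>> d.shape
(13, 29, 17)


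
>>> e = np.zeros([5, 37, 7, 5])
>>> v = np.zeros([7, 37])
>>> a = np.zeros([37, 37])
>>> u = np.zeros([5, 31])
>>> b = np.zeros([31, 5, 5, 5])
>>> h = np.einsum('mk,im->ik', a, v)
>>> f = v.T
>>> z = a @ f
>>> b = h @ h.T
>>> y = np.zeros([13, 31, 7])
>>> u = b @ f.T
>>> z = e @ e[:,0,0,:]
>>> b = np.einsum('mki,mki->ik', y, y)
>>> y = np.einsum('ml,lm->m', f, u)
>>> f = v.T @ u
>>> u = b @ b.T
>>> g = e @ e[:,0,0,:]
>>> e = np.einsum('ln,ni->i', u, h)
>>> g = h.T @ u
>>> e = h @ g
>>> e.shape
(7, 7)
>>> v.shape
(7, 37)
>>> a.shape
(37, 37)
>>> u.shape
(7, 7)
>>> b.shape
(7, 31)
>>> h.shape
(7, 37)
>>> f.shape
(37, 37)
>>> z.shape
(5, 37, 7, 5)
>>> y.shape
(37,)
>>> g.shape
(37, 7)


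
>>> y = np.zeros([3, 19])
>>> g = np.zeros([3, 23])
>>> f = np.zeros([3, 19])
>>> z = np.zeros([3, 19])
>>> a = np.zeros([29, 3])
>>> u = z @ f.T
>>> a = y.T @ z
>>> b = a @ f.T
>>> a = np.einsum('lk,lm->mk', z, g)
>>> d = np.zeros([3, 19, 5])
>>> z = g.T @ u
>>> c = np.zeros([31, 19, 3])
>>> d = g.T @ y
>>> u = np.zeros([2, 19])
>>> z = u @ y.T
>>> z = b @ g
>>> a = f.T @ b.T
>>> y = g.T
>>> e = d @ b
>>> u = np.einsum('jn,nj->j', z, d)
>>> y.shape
(23, 3)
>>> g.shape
(3, 23)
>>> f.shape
(3, 19)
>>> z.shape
(19, 23)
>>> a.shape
(19, 19)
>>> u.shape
(19,)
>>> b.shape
(19, 3)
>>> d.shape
(23, 19)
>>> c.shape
(31, 19, 3)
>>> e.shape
(23, 3)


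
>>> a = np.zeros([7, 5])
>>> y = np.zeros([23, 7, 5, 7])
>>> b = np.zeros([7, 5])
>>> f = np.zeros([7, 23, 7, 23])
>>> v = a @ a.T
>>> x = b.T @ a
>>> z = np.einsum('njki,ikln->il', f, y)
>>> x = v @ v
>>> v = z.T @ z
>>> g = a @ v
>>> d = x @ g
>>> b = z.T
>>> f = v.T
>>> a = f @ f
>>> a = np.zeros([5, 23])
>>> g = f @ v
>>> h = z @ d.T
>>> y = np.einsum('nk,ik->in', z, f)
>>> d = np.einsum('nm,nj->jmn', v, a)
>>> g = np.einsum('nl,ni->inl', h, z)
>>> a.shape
(5, 23)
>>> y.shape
(5, 23)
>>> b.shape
(5, 23)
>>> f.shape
(5, 5)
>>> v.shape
(5, 5)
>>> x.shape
(7, 7)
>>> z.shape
(23, 5)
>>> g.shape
(5, 23, 7)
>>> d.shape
(23, 5, 5)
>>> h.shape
(23, 7)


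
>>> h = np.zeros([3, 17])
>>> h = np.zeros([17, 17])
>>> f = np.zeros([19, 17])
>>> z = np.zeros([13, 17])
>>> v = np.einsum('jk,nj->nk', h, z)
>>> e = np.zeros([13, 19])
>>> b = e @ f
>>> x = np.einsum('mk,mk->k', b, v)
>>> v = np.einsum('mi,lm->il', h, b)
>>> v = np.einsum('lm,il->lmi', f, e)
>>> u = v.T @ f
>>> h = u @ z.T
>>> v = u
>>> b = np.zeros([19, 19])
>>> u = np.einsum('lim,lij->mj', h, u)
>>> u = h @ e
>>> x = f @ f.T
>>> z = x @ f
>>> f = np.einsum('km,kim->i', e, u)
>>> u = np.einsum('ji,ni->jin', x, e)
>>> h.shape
(13, 17, 13)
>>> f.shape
(17,)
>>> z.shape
(19, 17)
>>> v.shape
(13, 17, 17)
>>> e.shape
(13, 19)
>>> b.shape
(19, 19)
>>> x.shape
(19, 19)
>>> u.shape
(19, 19, 13)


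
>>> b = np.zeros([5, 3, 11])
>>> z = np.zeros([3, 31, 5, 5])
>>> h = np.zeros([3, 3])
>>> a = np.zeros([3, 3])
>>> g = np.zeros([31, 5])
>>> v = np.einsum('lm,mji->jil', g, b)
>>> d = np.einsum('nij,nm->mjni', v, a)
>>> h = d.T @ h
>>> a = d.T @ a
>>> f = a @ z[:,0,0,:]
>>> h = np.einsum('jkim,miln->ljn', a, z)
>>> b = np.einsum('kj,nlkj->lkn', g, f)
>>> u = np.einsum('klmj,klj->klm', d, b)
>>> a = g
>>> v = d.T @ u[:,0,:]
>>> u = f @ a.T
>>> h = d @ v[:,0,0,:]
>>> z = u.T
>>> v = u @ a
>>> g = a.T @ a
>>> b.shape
(3, 31, 11)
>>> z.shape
(31, 31, 3, 11)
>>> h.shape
(3, 31, 3, 3)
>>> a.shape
(31, 5)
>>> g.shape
(5, 5)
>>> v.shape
(11, 3, 31, 5)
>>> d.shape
(3, 31, 3, 11)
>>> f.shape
(11, 3, 31, 5)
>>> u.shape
(11, 3, 31, 31)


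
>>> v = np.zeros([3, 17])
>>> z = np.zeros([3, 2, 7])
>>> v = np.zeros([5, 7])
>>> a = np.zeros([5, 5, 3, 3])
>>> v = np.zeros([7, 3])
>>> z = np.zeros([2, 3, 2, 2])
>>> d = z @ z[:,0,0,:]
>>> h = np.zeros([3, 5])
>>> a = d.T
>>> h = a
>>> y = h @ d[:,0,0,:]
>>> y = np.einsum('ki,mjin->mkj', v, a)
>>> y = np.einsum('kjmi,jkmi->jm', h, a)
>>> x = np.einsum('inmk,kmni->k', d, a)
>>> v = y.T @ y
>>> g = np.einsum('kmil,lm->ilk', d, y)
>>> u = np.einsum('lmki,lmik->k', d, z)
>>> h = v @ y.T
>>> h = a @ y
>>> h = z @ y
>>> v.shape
(3, 3)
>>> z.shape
(2, 3, 2, 2)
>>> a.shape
(2, 2, 3, 2)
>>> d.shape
(2, 3, 2, 2)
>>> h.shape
(2, 3, 2, 3)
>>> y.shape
(2, 3)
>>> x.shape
(2,)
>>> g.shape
(2, 2, 2)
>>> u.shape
(2,)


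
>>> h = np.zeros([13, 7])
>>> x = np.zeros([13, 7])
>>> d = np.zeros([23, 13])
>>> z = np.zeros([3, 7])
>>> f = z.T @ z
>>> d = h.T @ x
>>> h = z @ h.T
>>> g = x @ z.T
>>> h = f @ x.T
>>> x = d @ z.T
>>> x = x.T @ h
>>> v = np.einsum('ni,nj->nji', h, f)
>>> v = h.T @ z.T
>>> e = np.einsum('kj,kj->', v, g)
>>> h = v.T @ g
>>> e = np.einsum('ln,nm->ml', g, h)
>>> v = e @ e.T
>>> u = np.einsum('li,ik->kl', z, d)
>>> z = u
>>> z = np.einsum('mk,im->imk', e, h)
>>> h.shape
(3, 3)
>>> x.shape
(3, 13)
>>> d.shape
(7, 7)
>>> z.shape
(3, 3, 13)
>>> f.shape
(7, 7)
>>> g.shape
(13, 3)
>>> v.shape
(3, 3)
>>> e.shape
(3, 13)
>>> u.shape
(7, 3)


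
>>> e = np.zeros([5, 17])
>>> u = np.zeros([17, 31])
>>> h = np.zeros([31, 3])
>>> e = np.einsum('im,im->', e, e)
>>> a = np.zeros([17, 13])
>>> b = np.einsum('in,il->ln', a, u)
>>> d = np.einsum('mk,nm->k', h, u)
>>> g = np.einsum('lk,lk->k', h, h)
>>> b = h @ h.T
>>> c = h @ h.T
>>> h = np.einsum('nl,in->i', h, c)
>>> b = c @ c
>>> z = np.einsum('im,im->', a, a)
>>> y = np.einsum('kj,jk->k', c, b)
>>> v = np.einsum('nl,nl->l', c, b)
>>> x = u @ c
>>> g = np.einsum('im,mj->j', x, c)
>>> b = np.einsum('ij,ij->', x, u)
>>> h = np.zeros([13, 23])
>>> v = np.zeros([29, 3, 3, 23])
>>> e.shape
()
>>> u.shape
(17, 31)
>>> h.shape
(13, 23)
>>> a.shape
(17, 13)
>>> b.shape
()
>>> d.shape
(3,)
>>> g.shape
(31,)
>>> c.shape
(31, 31)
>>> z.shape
()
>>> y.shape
(31,)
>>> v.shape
(29, 3, 3, 23)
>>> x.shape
(17, 31)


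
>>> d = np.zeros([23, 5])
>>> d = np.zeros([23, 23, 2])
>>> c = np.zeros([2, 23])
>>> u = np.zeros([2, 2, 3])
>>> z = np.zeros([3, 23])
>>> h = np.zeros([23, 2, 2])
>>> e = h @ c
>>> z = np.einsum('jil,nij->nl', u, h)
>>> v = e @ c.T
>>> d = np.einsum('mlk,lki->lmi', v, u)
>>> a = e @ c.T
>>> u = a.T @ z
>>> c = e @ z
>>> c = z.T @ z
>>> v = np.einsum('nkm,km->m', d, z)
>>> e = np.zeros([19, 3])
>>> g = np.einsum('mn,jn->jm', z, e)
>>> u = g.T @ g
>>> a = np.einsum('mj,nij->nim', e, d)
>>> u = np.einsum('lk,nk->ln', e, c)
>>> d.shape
(2, 23, 3)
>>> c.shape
(3, 3)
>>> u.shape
(19, 3)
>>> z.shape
(23, 3)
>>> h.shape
(23, 2, 2)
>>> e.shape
(19, 3)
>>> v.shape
(3,)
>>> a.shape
(2, 23, 19)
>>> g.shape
(19, 23)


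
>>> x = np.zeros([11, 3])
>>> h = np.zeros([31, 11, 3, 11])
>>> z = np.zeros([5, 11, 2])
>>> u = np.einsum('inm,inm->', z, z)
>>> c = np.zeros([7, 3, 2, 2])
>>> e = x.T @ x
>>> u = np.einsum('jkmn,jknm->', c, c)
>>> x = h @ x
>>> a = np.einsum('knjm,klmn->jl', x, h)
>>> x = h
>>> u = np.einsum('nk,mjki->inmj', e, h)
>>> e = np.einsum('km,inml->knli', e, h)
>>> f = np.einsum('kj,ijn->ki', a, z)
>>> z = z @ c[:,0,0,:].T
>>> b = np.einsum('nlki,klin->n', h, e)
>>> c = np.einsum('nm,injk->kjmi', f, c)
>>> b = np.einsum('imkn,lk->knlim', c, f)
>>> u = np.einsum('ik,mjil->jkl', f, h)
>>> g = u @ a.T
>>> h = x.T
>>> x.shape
(31, 11, 3, 11)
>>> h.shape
(11, 3, 11, 31)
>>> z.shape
(5, 11, 7)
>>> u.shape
(11, 5, 11)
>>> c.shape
(2, 2, 5, 7)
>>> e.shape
(3, 11, 11, 31)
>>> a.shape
(3, 11)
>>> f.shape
(3, 5)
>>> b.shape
(5, 7, 3, 2, 2)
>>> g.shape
(11, 5, 3)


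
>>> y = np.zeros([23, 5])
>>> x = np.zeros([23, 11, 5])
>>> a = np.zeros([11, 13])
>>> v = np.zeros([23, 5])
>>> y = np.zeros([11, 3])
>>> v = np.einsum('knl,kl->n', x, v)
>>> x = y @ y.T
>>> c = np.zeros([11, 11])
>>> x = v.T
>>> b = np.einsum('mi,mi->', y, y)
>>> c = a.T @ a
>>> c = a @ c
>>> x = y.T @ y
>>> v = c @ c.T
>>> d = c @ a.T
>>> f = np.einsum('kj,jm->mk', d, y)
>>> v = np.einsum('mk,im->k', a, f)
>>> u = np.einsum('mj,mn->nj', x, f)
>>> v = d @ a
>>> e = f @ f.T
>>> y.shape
(11, 3)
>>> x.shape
(3, 3)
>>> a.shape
(11, 13)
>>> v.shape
(11, 13)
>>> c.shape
(11, 13)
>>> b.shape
()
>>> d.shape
(11, 11)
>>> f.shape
(3, 11)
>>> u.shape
(11, 3)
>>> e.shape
(3, 3)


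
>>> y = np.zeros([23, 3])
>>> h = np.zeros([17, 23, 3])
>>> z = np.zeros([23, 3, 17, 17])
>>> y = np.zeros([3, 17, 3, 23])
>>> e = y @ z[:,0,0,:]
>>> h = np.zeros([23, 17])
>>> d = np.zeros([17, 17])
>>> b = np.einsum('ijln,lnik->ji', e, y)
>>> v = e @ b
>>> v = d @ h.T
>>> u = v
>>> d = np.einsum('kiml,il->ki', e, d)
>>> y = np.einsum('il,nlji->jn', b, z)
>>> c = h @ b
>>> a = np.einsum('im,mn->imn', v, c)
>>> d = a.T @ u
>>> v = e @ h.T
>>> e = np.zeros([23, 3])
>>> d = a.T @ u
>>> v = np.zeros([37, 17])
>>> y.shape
(17, 23)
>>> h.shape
(23, 17)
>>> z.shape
(23, 3, 17, 17)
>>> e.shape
(23, 3)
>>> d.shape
(3, 23, 23)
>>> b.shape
(17, 3)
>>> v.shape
(37, 17)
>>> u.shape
(17, 23)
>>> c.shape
(23, 3)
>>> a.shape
(17, 23, 3)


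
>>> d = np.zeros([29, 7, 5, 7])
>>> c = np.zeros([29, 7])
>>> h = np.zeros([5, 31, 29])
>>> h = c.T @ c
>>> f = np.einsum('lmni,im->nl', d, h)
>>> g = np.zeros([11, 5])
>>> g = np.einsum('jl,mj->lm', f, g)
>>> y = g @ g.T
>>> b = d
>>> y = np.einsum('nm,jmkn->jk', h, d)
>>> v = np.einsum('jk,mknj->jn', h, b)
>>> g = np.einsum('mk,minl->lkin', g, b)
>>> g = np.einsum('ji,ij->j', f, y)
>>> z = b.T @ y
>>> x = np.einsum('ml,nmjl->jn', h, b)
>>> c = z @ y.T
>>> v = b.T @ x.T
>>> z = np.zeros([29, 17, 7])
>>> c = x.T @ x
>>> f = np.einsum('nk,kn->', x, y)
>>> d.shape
(29, 7, 5, 7)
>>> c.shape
(29, 29)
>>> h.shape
(7, 7)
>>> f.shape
()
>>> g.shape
(5,)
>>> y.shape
(29, 5)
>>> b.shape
(29, 7, 5, 7)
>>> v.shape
(7, 5, 7, 5)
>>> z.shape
(29, 17, 7)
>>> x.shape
(5, 29)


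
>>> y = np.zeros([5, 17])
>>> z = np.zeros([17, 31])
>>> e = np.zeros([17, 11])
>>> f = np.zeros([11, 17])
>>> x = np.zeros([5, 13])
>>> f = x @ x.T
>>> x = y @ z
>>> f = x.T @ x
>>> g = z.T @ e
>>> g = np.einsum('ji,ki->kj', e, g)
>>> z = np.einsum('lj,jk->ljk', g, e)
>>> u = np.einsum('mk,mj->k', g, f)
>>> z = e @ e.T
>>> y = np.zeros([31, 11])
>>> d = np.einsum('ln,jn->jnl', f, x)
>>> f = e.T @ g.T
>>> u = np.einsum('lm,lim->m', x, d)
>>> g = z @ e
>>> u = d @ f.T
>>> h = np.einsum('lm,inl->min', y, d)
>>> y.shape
(31, 11)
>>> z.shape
(17, 17)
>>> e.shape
(17, 11)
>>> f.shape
(11, 31)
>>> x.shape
(5, 31)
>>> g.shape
(17, 11)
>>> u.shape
(5, 31, 11)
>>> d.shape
(5, 31, 31)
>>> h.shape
(11, 5, 31)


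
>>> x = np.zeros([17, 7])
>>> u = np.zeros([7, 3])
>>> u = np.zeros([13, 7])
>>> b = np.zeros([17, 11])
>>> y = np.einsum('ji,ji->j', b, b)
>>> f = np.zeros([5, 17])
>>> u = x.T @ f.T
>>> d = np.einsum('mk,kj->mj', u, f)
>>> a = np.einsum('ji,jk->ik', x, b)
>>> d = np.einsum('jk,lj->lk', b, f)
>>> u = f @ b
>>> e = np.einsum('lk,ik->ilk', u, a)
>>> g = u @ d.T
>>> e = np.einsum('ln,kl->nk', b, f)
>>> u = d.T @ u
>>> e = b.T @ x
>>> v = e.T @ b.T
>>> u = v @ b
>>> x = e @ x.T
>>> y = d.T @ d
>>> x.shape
(11, 17)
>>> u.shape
(7, 11)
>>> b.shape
(17, 11)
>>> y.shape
(11, 11)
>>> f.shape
(5, 17)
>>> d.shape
(5, 11)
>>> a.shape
(7, 11)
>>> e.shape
(11, 7)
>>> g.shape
(5, 5)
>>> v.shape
(7, 17)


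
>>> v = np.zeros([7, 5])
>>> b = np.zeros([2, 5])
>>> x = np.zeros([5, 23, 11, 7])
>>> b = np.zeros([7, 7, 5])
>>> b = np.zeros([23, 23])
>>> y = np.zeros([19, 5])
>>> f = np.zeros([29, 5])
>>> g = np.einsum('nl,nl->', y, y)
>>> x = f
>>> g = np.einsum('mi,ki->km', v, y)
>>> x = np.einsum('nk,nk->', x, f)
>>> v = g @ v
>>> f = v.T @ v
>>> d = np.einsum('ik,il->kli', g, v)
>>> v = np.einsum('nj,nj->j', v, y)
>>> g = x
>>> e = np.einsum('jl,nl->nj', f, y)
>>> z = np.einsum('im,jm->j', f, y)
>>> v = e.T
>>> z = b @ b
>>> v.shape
(5, 19)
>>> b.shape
(23, 23)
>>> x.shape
()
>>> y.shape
(19, 5)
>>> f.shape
(5, 5)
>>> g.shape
()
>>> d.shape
(7, 5, 19)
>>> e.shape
(19, 5)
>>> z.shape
(23, 23)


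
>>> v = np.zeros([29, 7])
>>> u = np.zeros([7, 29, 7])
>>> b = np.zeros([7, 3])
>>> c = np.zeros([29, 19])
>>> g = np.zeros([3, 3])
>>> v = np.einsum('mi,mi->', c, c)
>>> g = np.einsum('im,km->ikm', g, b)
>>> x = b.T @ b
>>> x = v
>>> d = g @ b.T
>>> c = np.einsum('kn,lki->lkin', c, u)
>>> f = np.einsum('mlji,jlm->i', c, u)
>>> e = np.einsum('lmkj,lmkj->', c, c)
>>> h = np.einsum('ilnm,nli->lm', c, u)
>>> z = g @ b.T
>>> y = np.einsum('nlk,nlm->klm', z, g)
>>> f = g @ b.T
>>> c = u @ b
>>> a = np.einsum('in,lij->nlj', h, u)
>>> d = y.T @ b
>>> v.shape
()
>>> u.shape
(7, 29, 7)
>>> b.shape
(7, 3)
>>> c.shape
(7, 29, 3)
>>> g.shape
(3, 7, 3)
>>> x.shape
()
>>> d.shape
(3, 7, 3)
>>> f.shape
(3, 7, 7)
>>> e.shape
()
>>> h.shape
(29, 19)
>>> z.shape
(3, 7, 7)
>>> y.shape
(7, 7, 3)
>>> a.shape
(19, 7, 7)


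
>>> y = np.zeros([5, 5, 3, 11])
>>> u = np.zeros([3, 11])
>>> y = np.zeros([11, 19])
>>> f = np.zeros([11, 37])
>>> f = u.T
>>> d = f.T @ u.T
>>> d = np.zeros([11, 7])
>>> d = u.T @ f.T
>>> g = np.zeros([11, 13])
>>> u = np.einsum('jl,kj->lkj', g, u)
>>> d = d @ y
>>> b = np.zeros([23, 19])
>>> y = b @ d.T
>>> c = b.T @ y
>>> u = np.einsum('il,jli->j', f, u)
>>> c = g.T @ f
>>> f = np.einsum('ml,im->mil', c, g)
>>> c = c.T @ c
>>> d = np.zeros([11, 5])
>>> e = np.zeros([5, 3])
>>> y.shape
(23, 11)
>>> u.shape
(13,)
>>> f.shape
(13, 11, 3)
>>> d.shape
(11, 5)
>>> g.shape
(11, 13)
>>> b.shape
(23, 19)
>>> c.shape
(3, 3)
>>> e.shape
(5, 3)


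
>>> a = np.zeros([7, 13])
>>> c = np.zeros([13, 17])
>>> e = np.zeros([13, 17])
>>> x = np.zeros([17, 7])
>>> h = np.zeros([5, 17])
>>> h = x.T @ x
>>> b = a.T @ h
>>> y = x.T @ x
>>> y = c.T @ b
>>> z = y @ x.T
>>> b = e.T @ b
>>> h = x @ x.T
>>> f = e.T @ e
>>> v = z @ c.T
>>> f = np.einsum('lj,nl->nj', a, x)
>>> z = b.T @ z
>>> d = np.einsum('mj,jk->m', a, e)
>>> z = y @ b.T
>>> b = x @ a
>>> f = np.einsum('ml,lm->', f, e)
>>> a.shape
(7, 13)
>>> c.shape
(13, 17)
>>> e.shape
(13, 17)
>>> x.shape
(17, 7)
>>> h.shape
(17, 17)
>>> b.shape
(17, 13)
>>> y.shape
(17, 7)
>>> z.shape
(17, 17)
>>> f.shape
()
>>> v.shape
(17, 13)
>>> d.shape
(7,)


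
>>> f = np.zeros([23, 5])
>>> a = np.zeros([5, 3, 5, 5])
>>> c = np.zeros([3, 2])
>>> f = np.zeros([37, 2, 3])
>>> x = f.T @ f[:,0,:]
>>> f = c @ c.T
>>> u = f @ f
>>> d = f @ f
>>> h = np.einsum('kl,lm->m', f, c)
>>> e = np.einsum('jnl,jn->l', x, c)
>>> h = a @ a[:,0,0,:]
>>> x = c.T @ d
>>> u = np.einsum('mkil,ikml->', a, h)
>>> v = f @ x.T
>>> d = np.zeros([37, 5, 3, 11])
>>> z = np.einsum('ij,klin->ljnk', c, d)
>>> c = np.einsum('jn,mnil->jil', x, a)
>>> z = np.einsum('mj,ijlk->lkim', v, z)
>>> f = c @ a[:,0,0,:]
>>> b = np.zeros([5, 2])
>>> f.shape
(2, 5, 5)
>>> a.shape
(5, 3, 5, 5)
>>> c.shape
(2, 5, 5)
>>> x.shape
(2, 3)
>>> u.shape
()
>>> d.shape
(37, 5, 3, 11)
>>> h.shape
(5, 3, 5, 5)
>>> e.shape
(3,)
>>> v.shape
(3, 2)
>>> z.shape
(11, 37, 5, 3)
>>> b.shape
(5, 2)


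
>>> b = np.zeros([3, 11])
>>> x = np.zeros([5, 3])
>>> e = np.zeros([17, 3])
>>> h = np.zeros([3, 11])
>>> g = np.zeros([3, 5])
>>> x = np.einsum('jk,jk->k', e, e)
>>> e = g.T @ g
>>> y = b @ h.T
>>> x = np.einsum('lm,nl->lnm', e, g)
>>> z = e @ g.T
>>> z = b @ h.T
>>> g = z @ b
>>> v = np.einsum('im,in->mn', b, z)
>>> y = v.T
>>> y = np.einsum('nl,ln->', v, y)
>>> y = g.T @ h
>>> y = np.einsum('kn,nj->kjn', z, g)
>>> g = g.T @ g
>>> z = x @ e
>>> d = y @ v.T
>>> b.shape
(3, 11)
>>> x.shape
(5, 3, 5)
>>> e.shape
(5, 5)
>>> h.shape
(3, 11)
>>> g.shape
(11, 11)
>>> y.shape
(3, 11, 3)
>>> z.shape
(5, 3, 5)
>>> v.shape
(11, 3)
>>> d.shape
(3, 11, 11)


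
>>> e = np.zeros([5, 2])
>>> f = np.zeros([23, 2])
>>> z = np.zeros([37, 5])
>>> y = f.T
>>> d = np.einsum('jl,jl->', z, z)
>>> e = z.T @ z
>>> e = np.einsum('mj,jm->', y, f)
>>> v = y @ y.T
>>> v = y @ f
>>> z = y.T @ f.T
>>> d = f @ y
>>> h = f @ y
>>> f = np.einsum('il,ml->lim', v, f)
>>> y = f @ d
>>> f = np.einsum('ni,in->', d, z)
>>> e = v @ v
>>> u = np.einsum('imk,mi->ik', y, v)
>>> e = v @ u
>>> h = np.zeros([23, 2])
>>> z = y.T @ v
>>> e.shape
(2, 23)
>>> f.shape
()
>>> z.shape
(23, 2, 2)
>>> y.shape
(2, 2, 23)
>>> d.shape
(23, 23)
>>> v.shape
(2, 2)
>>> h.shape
(23, 2)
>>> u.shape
(2, 23)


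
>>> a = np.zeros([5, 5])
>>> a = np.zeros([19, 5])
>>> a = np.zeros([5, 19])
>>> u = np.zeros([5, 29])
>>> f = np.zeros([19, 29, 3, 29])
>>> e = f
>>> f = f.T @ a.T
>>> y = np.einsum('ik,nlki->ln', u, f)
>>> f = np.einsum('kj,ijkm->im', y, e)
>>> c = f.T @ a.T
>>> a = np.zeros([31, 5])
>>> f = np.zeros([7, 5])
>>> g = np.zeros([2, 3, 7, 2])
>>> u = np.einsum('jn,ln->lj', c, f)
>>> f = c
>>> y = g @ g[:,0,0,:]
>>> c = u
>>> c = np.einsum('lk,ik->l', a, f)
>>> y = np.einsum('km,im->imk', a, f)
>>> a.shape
(31, 5)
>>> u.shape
(7, 29)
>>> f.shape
(29, 5)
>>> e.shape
(19, 29, 3, 29)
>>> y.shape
(29, 5, 31)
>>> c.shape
(31,)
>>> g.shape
(2, 3, 7, 2)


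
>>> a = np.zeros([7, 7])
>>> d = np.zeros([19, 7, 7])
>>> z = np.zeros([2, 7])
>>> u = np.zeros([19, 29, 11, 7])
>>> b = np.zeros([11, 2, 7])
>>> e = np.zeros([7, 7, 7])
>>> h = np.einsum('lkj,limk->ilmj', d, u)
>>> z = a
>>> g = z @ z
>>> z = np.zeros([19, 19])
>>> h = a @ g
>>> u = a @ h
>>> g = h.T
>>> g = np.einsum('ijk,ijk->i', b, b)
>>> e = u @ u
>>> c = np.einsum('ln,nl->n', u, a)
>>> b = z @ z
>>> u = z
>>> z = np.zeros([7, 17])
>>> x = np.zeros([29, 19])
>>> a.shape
(7, 7)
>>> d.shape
(19, 7, 7)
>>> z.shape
(7, 17)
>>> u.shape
(19, 19)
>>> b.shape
(19, 19)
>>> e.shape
(7, 7)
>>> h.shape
(7, 7)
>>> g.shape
(11,)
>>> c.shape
(7,)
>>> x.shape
(29, 19)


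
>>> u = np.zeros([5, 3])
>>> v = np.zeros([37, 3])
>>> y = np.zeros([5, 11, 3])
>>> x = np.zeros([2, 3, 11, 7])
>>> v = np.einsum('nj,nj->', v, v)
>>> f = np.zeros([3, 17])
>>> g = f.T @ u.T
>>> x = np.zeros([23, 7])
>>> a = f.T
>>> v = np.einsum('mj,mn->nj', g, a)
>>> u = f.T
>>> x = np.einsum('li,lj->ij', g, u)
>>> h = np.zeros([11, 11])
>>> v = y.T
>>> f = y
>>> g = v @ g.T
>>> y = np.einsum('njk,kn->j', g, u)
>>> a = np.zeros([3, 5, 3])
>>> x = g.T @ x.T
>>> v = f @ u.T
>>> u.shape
(17, 3)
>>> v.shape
(5, 11, 17)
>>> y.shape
(11,)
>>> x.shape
(17, 11, 5)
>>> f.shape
(5, 11, 3)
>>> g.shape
(3, 11, 17)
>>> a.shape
(3, 5, 3)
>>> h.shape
(11, 11)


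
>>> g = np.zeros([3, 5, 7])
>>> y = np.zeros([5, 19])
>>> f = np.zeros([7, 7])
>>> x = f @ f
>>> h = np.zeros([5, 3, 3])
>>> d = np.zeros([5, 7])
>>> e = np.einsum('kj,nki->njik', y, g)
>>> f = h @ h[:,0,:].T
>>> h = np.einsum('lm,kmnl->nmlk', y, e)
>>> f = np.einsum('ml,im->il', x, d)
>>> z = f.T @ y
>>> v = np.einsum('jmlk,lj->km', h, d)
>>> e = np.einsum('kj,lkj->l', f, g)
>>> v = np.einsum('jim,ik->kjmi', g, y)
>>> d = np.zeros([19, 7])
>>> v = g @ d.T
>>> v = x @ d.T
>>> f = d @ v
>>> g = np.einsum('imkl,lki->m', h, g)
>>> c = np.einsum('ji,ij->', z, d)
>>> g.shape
(19,)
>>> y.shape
(5, 19)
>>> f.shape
(19, 19)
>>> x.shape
(7, 7)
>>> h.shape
(7, 19, 5, 3)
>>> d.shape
(19, 7)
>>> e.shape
(3,)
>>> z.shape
(7, 19)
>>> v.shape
(7, 19)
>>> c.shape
()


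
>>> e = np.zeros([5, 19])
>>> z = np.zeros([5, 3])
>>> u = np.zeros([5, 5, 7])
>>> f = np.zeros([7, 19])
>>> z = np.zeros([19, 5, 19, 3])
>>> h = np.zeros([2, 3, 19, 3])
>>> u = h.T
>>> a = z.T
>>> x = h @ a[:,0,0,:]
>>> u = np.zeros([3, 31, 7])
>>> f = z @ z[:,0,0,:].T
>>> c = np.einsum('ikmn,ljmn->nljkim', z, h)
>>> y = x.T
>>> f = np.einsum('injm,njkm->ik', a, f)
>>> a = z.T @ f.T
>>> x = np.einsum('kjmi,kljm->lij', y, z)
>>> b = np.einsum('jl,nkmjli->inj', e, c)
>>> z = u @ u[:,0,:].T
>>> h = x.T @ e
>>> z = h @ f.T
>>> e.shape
(5, 19)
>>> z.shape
(19, 2, 3)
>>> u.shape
(3, 31, 7)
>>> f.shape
(3, 19)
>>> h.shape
(19, 2, 19)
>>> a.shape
(3, 19, 5, 3)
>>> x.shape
(5, 2, 19)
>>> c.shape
(3, 2, 3, 5, 19, 19)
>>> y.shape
(19, 19, 3, 2)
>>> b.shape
(19, 3, 5)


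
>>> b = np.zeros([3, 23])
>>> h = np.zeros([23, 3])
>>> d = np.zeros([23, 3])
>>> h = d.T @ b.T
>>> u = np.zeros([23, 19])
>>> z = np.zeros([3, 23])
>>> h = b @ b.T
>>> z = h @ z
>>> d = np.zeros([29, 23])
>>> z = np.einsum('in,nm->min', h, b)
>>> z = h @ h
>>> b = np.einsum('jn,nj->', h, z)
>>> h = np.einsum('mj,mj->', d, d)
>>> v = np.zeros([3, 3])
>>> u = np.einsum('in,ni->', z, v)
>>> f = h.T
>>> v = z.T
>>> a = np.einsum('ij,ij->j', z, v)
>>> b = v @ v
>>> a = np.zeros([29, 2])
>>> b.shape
(3, 3)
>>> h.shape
()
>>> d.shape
(29, 23)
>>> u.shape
()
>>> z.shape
(3, 3)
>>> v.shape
(3, 3)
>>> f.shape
()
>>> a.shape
(29, 2)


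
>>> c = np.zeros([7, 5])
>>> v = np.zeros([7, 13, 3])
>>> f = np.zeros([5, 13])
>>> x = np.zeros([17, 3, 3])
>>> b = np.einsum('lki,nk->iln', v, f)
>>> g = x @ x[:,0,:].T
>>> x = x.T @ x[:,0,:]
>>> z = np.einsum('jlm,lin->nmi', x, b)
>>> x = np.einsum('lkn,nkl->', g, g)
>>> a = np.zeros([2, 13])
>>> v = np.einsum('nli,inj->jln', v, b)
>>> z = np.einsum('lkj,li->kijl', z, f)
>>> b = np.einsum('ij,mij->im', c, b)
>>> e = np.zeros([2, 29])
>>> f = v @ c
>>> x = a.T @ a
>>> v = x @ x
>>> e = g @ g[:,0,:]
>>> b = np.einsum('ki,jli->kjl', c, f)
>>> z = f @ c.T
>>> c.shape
(7, 5)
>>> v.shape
(13, 13)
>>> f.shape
(5, 13, 5)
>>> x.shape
(13, 13)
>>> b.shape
(7, 5, 13)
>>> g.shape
(17, 3, 17)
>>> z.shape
(5, 13, 7)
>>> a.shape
(2, 13)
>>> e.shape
(17, 3, 17)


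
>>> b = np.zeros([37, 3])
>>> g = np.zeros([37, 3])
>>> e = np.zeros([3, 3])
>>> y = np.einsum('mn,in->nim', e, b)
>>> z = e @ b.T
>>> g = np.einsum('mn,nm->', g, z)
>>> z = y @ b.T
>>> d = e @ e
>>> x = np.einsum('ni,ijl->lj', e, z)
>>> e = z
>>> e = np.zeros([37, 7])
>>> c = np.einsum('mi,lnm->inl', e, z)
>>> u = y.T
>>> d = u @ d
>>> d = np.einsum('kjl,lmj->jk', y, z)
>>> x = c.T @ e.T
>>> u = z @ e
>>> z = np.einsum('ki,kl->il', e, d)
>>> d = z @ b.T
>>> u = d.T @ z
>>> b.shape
(37, 3)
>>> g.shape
()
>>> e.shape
(37, 7)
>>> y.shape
(3, 37, 3)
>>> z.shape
(7, 3)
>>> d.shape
(7, 37)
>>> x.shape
(3, 37, 37)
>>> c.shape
(7, 37, 3)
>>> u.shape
(37, 3)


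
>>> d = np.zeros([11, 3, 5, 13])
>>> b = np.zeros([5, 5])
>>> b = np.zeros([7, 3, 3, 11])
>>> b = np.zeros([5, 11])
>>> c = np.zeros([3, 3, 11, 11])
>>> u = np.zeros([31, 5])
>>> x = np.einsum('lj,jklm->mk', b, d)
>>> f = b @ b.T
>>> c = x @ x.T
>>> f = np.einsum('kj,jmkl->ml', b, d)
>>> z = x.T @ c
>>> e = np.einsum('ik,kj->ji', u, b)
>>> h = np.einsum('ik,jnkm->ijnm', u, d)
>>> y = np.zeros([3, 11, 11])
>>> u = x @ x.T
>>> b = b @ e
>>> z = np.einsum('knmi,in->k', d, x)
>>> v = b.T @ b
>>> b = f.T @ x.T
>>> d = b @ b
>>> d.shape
(13, 13)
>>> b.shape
(13, 13)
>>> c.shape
(13, 13)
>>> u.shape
(13, 13)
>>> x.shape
(13, 3)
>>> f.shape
(3, 13)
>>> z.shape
(11,)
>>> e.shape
(11, 31)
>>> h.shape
(31, 11, 3, 13)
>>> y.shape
(3, 11, 11)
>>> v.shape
(31, 31)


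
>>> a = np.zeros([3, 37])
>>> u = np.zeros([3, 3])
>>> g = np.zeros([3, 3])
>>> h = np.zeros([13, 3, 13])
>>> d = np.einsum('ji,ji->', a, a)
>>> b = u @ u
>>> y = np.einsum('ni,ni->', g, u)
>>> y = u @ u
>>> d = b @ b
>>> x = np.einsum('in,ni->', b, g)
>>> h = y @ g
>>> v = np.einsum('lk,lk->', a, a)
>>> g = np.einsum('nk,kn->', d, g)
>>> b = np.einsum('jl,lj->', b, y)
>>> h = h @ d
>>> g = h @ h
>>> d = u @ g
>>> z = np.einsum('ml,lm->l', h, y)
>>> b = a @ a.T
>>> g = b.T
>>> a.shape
(3, 37)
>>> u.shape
(3, 3)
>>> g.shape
(3, 3)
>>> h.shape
(3, 3)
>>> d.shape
(3, 3)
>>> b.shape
(3, 3)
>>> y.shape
(3, 3)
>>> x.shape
()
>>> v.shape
()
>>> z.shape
(3,)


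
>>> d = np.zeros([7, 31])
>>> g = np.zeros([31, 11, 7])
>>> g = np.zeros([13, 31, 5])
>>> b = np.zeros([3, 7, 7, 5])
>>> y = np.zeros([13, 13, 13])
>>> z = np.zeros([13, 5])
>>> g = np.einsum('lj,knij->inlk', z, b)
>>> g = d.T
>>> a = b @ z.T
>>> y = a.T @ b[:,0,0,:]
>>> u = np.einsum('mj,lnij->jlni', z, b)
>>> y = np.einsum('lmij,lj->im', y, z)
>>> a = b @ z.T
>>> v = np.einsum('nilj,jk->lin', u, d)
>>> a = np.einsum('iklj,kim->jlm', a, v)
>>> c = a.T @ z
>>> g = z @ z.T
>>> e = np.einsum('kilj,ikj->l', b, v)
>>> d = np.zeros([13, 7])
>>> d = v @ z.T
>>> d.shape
(7, 3, 13)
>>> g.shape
(13, 13)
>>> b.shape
(3, 7, 7, 5)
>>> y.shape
(7, 7)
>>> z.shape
(13, 5)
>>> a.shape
(13, 7, 5)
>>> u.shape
(5, 3, 7, 7)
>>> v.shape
(7, 3, 5)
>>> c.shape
(5, 7, 5)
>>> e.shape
(7,)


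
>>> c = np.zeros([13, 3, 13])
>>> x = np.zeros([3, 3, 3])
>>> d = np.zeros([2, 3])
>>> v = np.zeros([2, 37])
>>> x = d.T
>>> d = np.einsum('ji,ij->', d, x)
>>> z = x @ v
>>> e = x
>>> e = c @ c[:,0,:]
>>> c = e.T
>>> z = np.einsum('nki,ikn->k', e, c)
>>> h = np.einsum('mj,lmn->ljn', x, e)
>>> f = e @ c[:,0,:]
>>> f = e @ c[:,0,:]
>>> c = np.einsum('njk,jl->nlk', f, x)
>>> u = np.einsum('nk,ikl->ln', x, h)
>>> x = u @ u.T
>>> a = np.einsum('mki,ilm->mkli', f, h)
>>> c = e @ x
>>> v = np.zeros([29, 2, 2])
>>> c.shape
(13, 3, 13)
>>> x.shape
(13, 13)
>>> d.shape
()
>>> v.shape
(29, 2, 2)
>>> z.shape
(3,)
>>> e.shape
(13, 3, 13)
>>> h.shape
(13, 2, 13)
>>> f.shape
(13, 3, 13)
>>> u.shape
(13, 3)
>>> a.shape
(13, 3, 2, 13)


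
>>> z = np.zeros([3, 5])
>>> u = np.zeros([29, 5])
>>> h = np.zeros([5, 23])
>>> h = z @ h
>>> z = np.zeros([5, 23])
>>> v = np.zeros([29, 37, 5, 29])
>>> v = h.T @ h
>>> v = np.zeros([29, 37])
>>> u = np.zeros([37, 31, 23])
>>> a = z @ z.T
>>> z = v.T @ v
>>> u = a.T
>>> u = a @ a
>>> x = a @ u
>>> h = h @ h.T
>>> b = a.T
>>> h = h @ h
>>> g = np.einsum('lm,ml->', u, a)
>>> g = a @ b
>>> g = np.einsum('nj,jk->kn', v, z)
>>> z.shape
(37, 37)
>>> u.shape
(5, 5)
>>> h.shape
(3, 3)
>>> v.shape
(29, 37)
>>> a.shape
(5, 5)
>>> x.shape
(5, 5)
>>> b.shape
(5, 5)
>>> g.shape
(37, 29)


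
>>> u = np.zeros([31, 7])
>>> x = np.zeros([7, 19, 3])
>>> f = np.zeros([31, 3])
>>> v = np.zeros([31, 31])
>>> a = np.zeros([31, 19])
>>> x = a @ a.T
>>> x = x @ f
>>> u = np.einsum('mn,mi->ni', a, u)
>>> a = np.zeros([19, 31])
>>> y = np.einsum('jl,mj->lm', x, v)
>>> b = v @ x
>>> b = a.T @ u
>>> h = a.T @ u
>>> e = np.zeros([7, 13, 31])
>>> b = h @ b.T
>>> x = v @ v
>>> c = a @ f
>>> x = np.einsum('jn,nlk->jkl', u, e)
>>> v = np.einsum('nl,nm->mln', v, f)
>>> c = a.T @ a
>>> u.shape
(19, 7)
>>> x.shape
(19, 31, 13)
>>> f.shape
(31, 3)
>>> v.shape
(3, 31, 31)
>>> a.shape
(19, 31)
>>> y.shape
(3, 31)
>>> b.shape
(31, 31)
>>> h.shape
(31, 7)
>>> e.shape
(7, 13, 31)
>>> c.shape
(31, 31)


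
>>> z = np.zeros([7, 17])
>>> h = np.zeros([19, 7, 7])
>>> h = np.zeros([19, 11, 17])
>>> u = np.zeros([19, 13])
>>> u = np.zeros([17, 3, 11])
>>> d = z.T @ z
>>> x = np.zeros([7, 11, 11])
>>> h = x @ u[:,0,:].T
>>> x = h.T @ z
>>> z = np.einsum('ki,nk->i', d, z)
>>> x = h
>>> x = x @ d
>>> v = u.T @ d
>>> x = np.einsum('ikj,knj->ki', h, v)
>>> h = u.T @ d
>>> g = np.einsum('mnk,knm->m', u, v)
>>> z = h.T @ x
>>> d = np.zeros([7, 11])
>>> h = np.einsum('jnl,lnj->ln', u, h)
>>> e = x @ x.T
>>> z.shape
(17, 3, 7)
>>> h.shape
(11, 3)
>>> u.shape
(17, 3, 11)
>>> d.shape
(7, 11)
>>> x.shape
(11, 7)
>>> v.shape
(11, 3, 17)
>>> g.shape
(17,)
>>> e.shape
(11, 11)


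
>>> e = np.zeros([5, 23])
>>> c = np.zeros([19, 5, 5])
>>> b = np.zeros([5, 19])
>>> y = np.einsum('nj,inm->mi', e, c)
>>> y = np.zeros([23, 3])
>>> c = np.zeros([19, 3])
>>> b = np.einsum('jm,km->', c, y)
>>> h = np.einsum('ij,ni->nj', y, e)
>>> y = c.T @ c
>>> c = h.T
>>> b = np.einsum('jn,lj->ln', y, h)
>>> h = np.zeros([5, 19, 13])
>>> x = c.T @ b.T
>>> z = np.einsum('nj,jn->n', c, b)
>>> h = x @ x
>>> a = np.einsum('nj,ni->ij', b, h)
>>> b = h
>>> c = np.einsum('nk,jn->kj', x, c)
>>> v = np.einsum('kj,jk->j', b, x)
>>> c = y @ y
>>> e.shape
(5, 23)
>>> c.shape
(3, 3)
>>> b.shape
(5, 5)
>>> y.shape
(3, 3)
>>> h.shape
(5, 5)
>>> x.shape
(5, 5)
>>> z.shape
(3,)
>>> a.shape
(5, 3)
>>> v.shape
(5,)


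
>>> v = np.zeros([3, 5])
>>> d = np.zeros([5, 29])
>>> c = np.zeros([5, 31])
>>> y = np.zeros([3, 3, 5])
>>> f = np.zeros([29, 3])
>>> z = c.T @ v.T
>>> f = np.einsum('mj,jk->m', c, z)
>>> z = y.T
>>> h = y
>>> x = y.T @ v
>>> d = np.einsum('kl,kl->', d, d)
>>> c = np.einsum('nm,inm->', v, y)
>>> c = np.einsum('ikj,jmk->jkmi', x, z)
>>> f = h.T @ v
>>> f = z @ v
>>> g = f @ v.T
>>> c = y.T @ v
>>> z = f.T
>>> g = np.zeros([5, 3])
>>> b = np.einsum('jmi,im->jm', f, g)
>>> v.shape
(3, 5)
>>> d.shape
()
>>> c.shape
(5, 3, 5)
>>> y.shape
(3, 3, 5)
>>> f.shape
(5, 3, 5)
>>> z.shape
(5, 3, 5)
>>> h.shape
(3, 3, 5)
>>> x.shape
(5, 3, 5)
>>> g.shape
(5, 3)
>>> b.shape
(5, 3)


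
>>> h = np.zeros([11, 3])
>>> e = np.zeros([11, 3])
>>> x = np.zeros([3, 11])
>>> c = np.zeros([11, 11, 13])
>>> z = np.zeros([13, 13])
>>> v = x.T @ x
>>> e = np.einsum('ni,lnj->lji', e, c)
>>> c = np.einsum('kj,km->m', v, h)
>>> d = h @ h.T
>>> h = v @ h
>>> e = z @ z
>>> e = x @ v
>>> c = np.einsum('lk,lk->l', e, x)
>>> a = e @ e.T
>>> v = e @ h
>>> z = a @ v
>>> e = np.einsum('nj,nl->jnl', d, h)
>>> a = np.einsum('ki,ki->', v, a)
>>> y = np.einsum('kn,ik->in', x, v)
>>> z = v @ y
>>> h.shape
(11, 3)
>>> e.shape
(11, 11, 3)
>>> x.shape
(3, 11)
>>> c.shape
(3,)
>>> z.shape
(3, 11)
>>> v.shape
(3, 3)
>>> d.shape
(11, 11)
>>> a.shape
()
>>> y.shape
(3, 11)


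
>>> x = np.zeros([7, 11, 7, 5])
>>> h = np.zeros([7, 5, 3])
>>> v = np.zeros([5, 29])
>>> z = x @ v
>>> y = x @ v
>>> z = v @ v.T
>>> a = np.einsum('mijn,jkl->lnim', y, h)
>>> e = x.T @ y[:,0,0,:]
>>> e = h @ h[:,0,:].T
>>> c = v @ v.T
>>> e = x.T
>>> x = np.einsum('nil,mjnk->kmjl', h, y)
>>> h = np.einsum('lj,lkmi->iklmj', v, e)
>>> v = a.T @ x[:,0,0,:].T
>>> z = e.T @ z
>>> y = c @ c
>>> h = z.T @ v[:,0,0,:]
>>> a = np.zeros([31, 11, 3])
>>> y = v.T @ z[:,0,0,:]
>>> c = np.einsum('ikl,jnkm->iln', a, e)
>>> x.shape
(29, 7, 11, 3)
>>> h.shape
(5, 7, 11, 29)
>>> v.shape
(7, 11, 29, 29)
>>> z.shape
(7, 11, 7, 5)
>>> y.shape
(29, 29, 11, 5)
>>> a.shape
(31, 11, 3)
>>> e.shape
(5, 7, 11, 7)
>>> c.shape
(31, 3, 7)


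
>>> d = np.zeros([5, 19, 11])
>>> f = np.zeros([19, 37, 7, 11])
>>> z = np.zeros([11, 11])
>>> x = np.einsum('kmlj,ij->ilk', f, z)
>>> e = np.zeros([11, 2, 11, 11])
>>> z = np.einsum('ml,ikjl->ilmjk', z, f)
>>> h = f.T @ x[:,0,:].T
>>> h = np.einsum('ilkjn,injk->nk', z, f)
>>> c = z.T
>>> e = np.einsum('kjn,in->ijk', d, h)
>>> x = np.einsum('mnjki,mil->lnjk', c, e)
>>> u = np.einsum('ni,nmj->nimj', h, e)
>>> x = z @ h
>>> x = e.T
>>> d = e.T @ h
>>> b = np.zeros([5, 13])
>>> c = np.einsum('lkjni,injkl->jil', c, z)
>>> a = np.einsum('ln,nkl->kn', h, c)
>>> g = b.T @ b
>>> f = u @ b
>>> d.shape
(5, 19, 11)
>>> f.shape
(37, 11, 19, 13)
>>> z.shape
(19, 11, 11, 7, 37)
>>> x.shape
(5, 19, 37)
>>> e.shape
(37, 19, 5)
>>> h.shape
(37, 11)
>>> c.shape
(11, 19, 37)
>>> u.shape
(37, 11, 19, 5)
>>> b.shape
(5, 13)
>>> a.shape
(19, 11)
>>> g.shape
(13, 13)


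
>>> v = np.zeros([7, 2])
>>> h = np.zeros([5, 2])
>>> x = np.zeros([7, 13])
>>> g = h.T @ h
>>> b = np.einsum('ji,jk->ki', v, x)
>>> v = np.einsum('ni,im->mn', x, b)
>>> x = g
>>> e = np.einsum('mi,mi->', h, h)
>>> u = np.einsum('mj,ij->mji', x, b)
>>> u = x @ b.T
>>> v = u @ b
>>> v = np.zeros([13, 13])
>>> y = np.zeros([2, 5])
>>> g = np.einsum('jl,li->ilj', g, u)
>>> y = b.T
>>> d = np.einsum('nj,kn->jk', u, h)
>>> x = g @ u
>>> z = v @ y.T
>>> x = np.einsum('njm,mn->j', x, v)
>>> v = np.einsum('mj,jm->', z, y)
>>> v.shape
()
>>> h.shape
(5, 2)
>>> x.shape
(2,)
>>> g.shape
(13, 2, 2)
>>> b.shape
(13, 2)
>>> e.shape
()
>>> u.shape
(2, 13)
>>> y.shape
(2, 13)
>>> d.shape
(13, 5)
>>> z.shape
(13, 2)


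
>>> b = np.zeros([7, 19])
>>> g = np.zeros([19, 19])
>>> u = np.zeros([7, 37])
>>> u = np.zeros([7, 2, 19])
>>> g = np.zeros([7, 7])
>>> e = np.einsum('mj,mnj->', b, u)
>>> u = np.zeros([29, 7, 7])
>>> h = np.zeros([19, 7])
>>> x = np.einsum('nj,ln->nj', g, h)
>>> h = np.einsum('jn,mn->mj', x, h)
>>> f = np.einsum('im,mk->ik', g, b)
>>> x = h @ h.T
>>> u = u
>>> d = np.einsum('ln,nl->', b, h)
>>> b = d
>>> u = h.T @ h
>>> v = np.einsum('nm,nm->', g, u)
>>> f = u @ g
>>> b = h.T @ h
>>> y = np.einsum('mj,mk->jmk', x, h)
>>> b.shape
(7, 7)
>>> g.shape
(7, 7)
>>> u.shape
(7, 7)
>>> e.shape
()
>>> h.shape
(19, 7)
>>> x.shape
(19, 19)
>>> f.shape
(7, 7)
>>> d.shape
()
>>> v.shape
()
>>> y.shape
(19, 19, 7)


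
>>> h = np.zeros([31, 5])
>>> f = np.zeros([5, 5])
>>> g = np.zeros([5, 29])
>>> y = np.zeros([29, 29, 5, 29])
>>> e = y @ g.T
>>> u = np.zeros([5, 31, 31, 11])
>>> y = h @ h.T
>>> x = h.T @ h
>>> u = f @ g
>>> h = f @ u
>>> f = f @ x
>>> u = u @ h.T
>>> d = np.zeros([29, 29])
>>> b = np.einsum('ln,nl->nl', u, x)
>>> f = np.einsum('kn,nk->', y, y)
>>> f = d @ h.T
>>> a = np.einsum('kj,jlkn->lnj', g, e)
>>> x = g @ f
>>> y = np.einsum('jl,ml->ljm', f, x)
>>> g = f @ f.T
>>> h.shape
(5, 29)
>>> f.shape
(29, 5)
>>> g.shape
(29, 29)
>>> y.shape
(5, 29, 5)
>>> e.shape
(29, 29, 5, 5)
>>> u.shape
(5, 5)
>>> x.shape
(5, 5)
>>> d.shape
(29, 29)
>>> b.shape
(5, 5)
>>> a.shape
(29, 5, 29)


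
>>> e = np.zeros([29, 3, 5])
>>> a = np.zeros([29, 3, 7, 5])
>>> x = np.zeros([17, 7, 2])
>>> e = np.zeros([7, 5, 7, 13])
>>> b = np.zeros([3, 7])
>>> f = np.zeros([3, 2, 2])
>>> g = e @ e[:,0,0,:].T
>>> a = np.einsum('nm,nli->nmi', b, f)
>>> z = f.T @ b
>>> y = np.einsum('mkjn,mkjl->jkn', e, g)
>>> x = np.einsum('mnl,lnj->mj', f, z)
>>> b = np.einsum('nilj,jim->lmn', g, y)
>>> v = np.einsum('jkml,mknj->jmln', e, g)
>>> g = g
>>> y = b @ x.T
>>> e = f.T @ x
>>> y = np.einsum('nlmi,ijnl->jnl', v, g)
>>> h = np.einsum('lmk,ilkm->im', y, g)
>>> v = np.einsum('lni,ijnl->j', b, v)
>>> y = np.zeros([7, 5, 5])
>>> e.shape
(2, 2, 7)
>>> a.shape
(3, 7, 2)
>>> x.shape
(3, 7)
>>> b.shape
(7, 13, 7)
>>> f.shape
(3, 2, 2)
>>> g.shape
(7, 5, 7, 7)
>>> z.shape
(2, 2, 7)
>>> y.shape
(7, 5, 5)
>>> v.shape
(7,)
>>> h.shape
(7, 7)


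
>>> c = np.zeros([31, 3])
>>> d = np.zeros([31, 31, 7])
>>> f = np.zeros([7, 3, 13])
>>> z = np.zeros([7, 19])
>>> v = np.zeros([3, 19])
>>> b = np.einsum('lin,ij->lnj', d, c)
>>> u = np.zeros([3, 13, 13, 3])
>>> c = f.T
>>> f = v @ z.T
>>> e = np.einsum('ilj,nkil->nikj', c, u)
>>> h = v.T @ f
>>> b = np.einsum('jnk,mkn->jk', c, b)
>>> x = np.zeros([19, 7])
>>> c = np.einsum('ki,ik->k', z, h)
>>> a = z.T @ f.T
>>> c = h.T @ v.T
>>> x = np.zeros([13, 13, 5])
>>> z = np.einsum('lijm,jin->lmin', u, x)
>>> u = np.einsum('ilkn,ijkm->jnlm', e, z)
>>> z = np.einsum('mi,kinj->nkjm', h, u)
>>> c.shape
(7, 3)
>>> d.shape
(31, 31, 7)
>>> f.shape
(3, 7)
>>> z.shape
(13, 3, 5, 19)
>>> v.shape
(3, 19)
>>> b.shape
(13, 7)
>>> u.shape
(3, 7, 13, 5)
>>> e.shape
(3, 13, 13, 7)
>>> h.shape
(19, 7)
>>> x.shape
(13, 13, 5)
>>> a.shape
(19, 3)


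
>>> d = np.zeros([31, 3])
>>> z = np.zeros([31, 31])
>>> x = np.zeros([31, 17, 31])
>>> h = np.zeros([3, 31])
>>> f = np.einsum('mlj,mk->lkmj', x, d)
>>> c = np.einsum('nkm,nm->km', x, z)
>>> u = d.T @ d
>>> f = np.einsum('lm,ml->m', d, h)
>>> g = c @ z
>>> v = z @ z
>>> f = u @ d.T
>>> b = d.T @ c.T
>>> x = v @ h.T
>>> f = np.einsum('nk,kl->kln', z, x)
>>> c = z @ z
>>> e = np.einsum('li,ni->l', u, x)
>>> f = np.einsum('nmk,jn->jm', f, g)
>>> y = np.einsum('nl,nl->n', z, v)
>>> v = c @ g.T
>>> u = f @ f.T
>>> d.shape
(31, 3)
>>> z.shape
(31, 31)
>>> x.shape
(31, 3)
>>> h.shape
(3, 31)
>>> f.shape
(17, 3)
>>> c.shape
(31, 31)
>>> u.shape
(17, 17)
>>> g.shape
(17, 31)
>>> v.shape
(31, 17)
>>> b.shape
(3, 17)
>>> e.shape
(3,)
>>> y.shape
(31,)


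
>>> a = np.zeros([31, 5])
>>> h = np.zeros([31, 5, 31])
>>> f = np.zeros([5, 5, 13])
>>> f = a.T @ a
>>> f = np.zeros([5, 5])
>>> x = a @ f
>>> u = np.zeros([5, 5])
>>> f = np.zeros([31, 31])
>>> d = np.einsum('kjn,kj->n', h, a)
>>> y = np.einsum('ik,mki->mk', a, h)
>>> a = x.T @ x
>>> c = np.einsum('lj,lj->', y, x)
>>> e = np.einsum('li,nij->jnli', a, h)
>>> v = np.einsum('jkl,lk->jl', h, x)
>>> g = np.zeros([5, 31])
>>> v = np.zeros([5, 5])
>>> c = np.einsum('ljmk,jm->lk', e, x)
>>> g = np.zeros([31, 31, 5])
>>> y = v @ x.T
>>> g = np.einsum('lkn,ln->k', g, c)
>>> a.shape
(5, 5)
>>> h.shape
(31, 5, 31)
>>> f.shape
(31, 31)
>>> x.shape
(31, 5)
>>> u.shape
(5, 5)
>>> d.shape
(31,)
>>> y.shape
(5, 31)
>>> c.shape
(31, 5)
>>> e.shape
(31, 31, 5, 5)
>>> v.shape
(5, 5)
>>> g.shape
(31,)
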